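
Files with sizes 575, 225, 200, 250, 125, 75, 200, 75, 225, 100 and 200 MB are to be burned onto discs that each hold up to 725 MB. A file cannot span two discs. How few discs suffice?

4

Total = 575 + 250 + 225 + 225 + 200 + 200 + 200 + 125 + 100 + 75 + 75 = 2250 MB.
Lower bound: ⌈2250/725⌉ = 4 discs.
A packing using 4 discs:
  disc 1: 575 + 125 = 700
  disc 2: 250 + 225 + 225 = 700
  disc 3: 200 + 200 + 200 + 100 = 700
  disc 4: 75 + 75 = 150
This matches the lower bound, so 4 is optimal.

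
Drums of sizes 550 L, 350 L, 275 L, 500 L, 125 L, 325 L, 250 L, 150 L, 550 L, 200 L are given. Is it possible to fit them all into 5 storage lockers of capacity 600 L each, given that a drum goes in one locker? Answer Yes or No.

No

Total = 3275 L; ⌈3275/600⌉ = 6.
At least 6 storage lockers are required, but only 5 are allowed.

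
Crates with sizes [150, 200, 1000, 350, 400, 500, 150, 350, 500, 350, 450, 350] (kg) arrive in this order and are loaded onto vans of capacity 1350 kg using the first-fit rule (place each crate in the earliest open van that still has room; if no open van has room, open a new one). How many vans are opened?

4

  150 → van 1 (new)  [load 150/1350]
  200 → van 1  [load 350/1350]
  1000 → van 1  [load 1350/1350]
  350 → van 2 (new)  [load 350/1350]
  400 → van 2  [load 750/1350]
  500 → van 2  [load 1250/1350]
  150 → van 3 (new)  [load 150/1350]
  350 → van 3  [load 500/1350]
  500 → van 3  [load 1000/1350]
  350 → van 3  [load 1350/1350]
  450 → van 4 (new)  [load 450/1350]
  350 → van 4  [load 800/1350]
4 vans opened.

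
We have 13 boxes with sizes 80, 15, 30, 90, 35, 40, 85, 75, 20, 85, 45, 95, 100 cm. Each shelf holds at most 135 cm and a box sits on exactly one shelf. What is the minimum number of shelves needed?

Total = 100 + 95 + 90 + 85 + 85 + 80 + 75 + 45 + 40 + 35 + 30 + 20 + 15 = 795 cm.
Lower bound: ⌈795/135⌉ = 6 shelves.
Also, 7 boxes each exceed 135/2 cm, and no two of those can share a shelf, so at least 7 shelves are needed.
A packing using 7 shelves:
  shelf 1: 100 + 35 = 135
  shelf 2: 95 + 40 = 135
  shelf 3: 90 + 45 = 135
  shelf 4: 85 + 30 + 20 = 135
  shelf 5: 85 + 15 = 100
  shelf 6: 80 = 80
  shelf 7: 75 = 75
This matches the lower bound, so 7 is optimal.

7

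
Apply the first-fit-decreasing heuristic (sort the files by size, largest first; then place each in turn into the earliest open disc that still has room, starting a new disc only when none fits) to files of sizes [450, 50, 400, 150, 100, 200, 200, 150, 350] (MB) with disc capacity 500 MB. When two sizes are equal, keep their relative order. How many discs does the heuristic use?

5

Sorted descending: 450, 400, 350, 200, 200, 150, 150, 100, 50.
  450 → disc 1 (new)  [load 450/500]
  400 → disc 2 (new)  [load 400/500]
  350 → disc 3 (new)  [load 350/500]
  200 → disc 4 (new)  [load 200/500]
  200 → disc 4  [load 400/500]
  150 → disc 3  [load 500/500]
  150 → disc 5 (new)  [load 150/500]
  100 → disc 2  [load 500/500]
  50 → disc 1  [load 500/500]
5 discs opened.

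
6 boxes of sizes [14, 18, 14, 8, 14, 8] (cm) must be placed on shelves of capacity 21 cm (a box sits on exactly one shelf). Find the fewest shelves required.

5

Total = 18 + 14 + 14 + 14 + 8 + 8 = 76 cm.
Lower bound: ⌈76/21⌉ = 4 shelves.
A packing using 5 shelves:
  shelf 1: 18 = 18
  shelf 2: 14 = 14
  shelf 3: 14 = 14
  shelf 4: 14 = 14
  shelf 5: 8 + 8 = 16
No arrangement into 4 shelves stays within capacity, so 5 is optimal.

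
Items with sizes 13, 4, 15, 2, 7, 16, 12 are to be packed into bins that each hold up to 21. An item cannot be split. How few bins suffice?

4

Total = 16 + 15 + 13 + 12 + 7 + 4 + 2 = 69.
Lower bound: ⌈69/21⌉ = 4 bins.
A packing using 4 bins:
  bin 1: 16 + 4 = 20
  bin 2: 15 + 2 = 17
  bin 3: 13 + 7 = 20
  bin 4: 12 = 12
This matches the lower bound, so 4 is optimal.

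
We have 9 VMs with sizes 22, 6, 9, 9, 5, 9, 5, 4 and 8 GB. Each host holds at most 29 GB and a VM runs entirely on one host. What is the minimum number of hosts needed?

Total = 22 + 9 + 9 + 9 + 8 + 6 + 5 + 5 + 4 = 77 GB.
Lower bound: ⌈77/29⌉ = 3 hosts.
A packing using 3 hosts:
  host 1: 22 + 6 = 28
  host 2: 9 + 9 + 9 = 27
  host 3: 8 + 5 + 5 + 4 = 22
This matches the lower bound, so 3 is optimal.

3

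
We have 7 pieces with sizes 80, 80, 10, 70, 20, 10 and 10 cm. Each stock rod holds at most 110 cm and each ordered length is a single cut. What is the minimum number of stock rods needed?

3

Total = 80 + 80 + 70 + 20 + 10 + 10 + 10 = 280 cm.
Lower bound: ⌈280/110⌉ = 3 stock rods.
A packing using 3 stock rods:
  stock rod 1: 80 + 20 + 10 = 110
  stock rod 2: 80 + 10 + 10 = 100
  stock rod 3: 70 = 70
This matches the lower bound, so 3 is optimal.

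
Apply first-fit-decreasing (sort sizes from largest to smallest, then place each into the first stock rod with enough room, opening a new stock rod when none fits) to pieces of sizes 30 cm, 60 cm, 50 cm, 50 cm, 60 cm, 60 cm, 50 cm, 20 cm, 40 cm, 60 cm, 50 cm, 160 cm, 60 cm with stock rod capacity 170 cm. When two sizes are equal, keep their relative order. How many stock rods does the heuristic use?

5

Sorted descending: 160, 60, 60, 60, 60, 60, 50, 50, 50, 50, 40, 30, 20.
  160 → stock rod 1 (new)  [load 160/170]
  60 → stock rod 2 (new)  [load 60/170]
  60 → stock rod 2  [load 120/170]
  60 → stock rod 3 (new)  [load 60/170]
  60 → stock rod 3  [load 120/170]
  60 → stock rod 4 (new)  [load 60/170]
  50 → stock rod 2  [load 170/170]
  50 → stock rod 3  [load 170/170]
  50 → stock rod 4  [load 110/170]
  50 → stock rod 4  [load 160/170]
  40 → stock rod 5 (new)  [load 40/170]
  30 → stock rod 5  [load 70/170]
  20 → stock rod 5  [load 90/170]
5 stock rods opened.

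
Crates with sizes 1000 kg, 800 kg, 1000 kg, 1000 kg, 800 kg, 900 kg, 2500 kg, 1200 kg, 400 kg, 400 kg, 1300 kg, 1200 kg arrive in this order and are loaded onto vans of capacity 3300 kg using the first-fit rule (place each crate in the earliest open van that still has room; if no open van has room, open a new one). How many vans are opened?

  1000 → van 1 (new)  [load 1000/3300]
  800 → van 1  [load 1800/3300]
  1000 → van 1  [load 2800/3300]
  1000 → van 2 (new)  [load 1000/3300]
  800 → van 2  [load 1800/3300]
  900 → van 2  [load 2700/3300]
  2500 → van 3 (new)  [load 2500/3300]
  1200 → van 4 (new)  [load 1200/3300]
  400 → van 1  [load 3200/3300]
  400 → van 2  [load 3100/3300]
  1300 → van 4  [load 2500/3300]
  1200 → van 5 (new)  [load 1200/3300]
5 vans opened.

5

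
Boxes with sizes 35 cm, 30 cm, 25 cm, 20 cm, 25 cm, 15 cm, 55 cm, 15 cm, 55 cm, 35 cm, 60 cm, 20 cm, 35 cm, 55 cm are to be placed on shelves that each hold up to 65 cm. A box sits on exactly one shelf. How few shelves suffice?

8

Total = 60 + 55 + 55 + 55 + 35 + 35 + 35 + 30 + 25 + 25 + 20 + 20 + 15 + 15 = 480 cm.
Lower bound: ⌈480/65⌉ = 8 shelves.
A packing using 8 shelves:
  shelf 1: 60 = 60
  shelf 2: 55 = 55
  shelf 3: 55 = 55
  shelf 4: 55 = 55
  shelf 5: 35 + 30 = 65
  shelf 6: 35 + 25 = 60
  shelf 7: 35 + 15 + 15 = 65
  shelf 8: 25 + 20 + 20 = 65
This matches the lower bound, so 8 is optimal.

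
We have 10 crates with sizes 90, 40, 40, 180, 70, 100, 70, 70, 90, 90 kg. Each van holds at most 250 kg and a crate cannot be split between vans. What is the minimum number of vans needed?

Total = 180 + 100 + 90 + 90 + 90 + 70 + 70 + 70 + 40 + 40 = 840 kg.
Lower bound: ⌈840/250⌉ = 4 vans.
A packing using 4 vans:
  van 1: 180 + 70 = 250
  van 2: 100 + 90 + 40 = 230
  van 3: 90 + 90 + 70 = 250
  van 4: 70 + 40 = 110
This matches the lower bound, so 4 is optimal.

4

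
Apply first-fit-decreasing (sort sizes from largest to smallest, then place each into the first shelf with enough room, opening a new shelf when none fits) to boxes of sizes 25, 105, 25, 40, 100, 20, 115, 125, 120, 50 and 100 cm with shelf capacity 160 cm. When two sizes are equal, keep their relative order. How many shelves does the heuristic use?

Sorted descending: 125, 120, 115, 105, 100, 100, 50, 40, 25, 25, 20.
  125 → shelf 1 (new)  [load 125/160]
  120 → shelf 2 (new)  [load 120/160]
  115 → shelf 3 (new)  [load 115/160]
  105 → shelf 4 (new)  [load 105/160]
  100 → shelf 5 (new)  [load 100/160]
  100 → shelf 6 (new)  [load 100/160]
  50 → shelf 4  [load 155/160]
  40 → shelf 2  [load 160/160]
  25 → shelf 1  [load 150/160]
  25 → shelf 3  [load 140/160]
  20 → shelf 3  [load 160/160]
6 shelves opened.

6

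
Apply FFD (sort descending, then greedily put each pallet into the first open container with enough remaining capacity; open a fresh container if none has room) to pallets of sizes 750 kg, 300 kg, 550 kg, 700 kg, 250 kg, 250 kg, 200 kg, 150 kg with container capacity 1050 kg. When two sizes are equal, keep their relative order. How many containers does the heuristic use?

Sorted descending: 750, 700, 550, 300, 250, 250, 200, 150.
  750 → container 1 (new)  [load 750/1050]
  700 → container 2 (new)  [load 700/1050]
  550 → container 3 (new)  [load 550/1050]
  300 → container 1  [load 1050/1050]
  250 → container 2  [load 950/1050]
  250 → container 3  [load 800/1050]
  200 → container 3  [load 1000/1050]
  150 → container 4 (new)  [load 150/1050]
4 containers opened.

4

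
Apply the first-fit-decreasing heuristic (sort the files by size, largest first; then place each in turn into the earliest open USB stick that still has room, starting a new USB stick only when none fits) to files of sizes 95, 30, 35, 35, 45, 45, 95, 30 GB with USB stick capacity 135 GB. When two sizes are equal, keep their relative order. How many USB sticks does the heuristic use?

Sorted descending: 95, 95, 45, 45, 35, 35, 30, 30.
  95 → USB stick 1 (new)  [load 95/135]
  95 → USB stick 2 (new)  [load 95/135]
  45 → USB stick 3 (new)  [load 45/135]
  45 → USB stick 3  [load 90/135]
  35 → USB stick 1  [load 130/135]
  35 → USB stick 2  [load 130/135]
  30 → USB stick 3  [load 120/135]
  30 → USB stick 4 (new)  [load 30/135]
4 USB sticks opened.

4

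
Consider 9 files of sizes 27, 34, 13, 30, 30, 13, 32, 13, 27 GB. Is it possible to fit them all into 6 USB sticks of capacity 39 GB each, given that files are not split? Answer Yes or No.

Total = 219 GB; ⌈219/39⌉ = 6.
The bound of 6 does not rule out 6, but exhaustive search shows no assignment into 6 USB sticks of capacity 39 GB exists — the minimum is 7.

No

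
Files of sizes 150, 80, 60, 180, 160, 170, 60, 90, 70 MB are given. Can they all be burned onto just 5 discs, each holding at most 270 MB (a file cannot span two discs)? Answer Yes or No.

A valid assignment using 4 discs:
  disc 1: 180 + 90 = 270
  disc 2: 170 + 80 = 250
  disc 3: 160 + 70 = 230
  disc 4: 150 + 60 + 60 = 270
That uses only 4 ≤ 5, so 5 discs are enough.

Yes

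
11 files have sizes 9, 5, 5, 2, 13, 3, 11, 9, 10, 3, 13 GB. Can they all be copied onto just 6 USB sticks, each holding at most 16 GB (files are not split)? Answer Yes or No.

Yes

A valid assignment using 6 USB sticks:
  USB stick 1: 13 + 3 = 16
  USB stick 2: 13 + 3 = 16
  USB stick 3: 11 + 5 = 16
  USB stick 4: 10 + 5 = 15
  USB stick 5: 9 + 2 = 11
  USB stick 6: 9 = 9
Every load is within 16 GB, so 6 USB sticks suffice.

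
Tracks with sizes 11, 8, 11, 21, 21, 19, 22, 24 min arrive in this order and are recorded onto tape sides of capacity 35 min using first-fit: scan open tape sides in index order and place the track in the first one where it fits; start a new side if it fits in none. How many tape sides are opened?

6

  11 → side 1 (new)  [load 11/35]
  8 → side 1  [load 19/35]
  11 → side 1  [load 30/35]
  21 → side 2 (new)  [load 21/35]
  21 → side 3 (new)  [load 21/35]
  19 → side 4 (new)  [load 19/35]
  22 → side 5 (new)  [load 22/35]
  24 → side 6 (new)  [load 24/35]
6 tape sides opened.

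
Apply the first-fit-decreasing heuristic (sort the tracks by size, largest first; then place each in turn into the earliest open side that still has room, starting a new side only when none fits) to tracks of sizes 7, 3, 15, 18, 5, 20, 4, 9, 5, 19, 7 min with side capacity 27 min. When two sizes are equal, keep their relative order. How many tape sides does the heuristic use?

Sorted descending: 20, 19, 18, 15, 9, 7, 7, 5, 5, 4, 3.
  20 → side 1 (new)  [load 20/27]
  19 → side 2 (new)  [load 19/27]
  18 → side 3 (new)  [load 18/27]
  15 → side 4 (new)  [load 15/27]
  9 → side 3  [load 27/27]
  7 → side 1  [load 27/27]
  7 → side 2  [load 26/27]
  5 → side 4  [load 20/27]
  5 → side 4  [load 25/27]
  4 → side 5 (new)  [load 4/27]
  3 → side 5  [load 7/27]
5 tape sides opened.

5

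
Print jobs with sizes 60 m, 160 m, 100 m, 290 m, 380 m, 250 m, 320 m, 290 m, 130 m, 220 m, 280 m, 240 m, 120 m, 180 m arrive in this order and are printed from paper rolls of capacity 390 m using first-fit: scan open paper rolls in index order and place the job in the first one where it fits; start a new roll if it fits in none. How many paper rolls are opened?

10

  60 → roll 1 (new)  [load 60/390]
  160 → roll 1  [load 220/390]
  100 → roll 1  [load 320/390]
  290 → roll 2 (new)  [load 290/390]
  380 → roll 3 (new)  [load 380/390]
  250 → roll 4 (new)  [load 250/390]
  320 → roll 5 (new)  [load 320/390]
  290 → roll 6 (new)  [load 290/390]
  130 → roll 4  [load 380/390]
  220 → roll 7 (new)  [load 220/390]
  280 → roll 8 (new)  [load 280/390]
  240 → roll 9 (new)  [load 240/390]
  120 → roll 7  [load 340/390]
  180 → roll 10 (new)  [load 180/390]
10 paper rolls opened.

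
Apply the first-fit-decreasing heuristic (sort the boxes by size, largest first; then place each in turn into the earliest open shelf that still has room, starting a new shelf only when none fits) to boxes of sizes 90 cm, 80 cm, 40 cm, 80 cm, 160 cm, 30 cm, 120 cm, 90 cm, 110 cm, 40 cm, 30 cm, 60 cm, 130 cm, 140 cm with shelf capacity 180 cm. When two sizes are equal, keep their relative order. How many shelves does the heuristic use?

Sorted descending: 160, 140, 130, 120, 110, 90, 90, 80, 80, 60, 40, 40, 30, 30.
  160 → shelf 1 (new)  [load 160/180]
  140 → shelf 2 (new)  [load 140/180]
  130 → shelf 3 (new)  [load 130/180]
  120 → shelf 4 (new)  [load 120/180]
  110 → shelf 5 (new)  [load 110/180]
  90 → shelf 6 (new)  [load 90/180]
  90 → shelf 6  [load 180/180]
  80 → shelf 7 (new)  [load 80/180]
  80 → shelf 7  [load 160/180]
  60 → shelf 4  [load 180/180]
  40 → shelf 2  [load 180/180]
  40 → shelf 3  [load 170/180]
  30 → shelf 5  [load 140/180]
  30 → shelf 5  [load 170/180]
7 shelves opened.

7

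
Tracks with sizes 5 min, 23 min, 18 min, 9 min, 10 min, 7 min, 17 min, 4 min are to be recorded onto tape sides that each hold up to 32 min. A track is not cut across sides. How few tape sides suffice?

3

Total = 23 + 18 + 17 + 10 + 9 + 7 + 5 + 4 = 93 min.
Lower bound: ⌈93/32⌉ = 3 tape sides.
A packing using 3 tape sides:
  side 1: 23 + 9 = 32
  side 2: 18 + 10 + 4 = 32
  side 3: 17 + 7 + 5 = 29
This matches the lower bound, so 3 is optimal.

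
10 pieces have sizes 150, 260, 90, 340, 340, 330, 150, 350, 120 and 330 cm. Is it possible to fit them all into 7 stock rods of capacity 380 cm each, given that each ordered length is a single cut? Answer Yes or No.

No

Total = 2460 cm; ⌈2460/380⌉ = 7.
The bound of 7 does not rule out 7, but exhaustive search shows no assignment into 7 stock rods of capacity 380 cm exists — the minimum is 8.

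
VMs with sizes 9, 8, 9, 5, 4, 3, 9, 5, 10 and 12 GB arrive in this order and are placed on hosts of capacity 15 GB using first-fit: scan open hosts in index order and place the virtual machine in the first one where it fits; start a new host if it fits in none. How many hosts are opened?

6

  9 → host 1 (new)  [load 9/15]
  8 → host 2 (new)  [load 8/15]
  9 → host 3 (new)  [load 9/15]
  5 → host 1  [load 14/15]
  4 → host 2  [load 12/15]
  3 → host 2  [load 15/15]
  9 → host 4 (new)  [load 9/15]
  5 → host 3  [load 14/15]
  10 → host 5 (new)  [load 10/15]
  12 → host 6 (new)  [load 12/15]
6 hosts opened.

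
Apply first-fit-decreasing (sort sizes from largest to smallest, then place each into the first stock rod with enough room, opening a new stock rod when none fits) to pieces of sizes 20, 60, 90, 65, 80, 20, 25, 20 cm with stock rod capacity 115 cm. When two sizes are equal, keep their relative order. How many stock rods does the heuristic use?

Sorted descending: 90, 80, 65, 60, 25, 20, 20, 20.
  90 → stock rod 1 (new)  [load 90/115]
  80 → stock rod 2 (new)  [load 80/115]
  65 → stock rod 3 (new)  [load 65/115]
  60 → stock rod 4 (new)  [load 60/115]
  25 → stock rod 1  [load 115/115]
  20 → stock rod 2  [load 100/115]
  20 → stock rod 3  [load 85/115]
  20 → stock rod 3  [load 105/115]
4 stock rods opened.

4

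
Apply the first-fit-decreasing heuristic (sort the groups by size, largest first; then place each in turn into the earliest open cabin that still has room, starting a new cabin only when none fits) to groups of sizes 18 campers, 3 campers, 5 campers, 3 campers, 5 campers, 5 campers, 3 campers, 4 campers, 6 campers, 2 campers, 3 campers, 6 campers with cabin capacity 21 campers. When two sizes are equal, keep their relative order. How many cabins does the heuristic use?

3

Sorted descending: 18, 6, 6, 5, 5, 5, 4, 3, 3, 3, 3, 2.
  18 → cabin 1 (new)  [load 18/21]
  6 → cabin 2 (new)  [load 6/21]
  6 → cabin 2  [load 12/21]
  5 → cabin 2  [load 17/21]
  5 → cabin 3 (new)  [load 5/21]
  5 → cabin 3  [load 10/21]
  4 → cabin 2  [load 21/21]
  3 → cabin 1  [load 21/21]
  3 → cabin 3  [load 13/21]
  3 → cabin 3  [load 16/21]
  3 → cabin 3  [load 19/21]
  2 → cabin 3  [load 21/21]
3 cabins opened.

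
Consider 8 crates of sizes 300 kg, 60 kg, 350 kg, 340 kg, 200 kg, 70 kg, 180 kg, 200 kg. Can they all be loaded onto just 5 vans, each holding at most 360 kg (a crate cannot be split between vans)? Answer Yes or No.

Total = 1700 kg; ⌈1700/360⌉ = 5.
The bound of 5 does not rule out 5, but exhaustive search shows no assignment into 5 vans of capacity 360 kg exists — the minimum is 6.

No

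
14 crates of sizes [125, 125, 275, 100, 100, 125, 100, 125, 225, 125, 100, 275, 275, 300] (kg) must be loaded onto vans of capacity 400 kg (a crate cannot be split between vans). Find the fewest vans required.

Total = 300 + 275 + 275 + 275 + 225 + 125 + 125 + 125 + 125 + 125 + 100 + 100 + 100 + 100 = 2375 kg.
Lower bound: ⌈2375/400⌉ = 6 vans.
A packing using 7 vans:
  van 1: 300 + 100 = 400
  van 2: 275 + 125 = 400
  van 3: 275 + 125 = 400
  van 4: 275 + 125 = 400
  van 5: 225 + 125 = 350
  van 6: 125 + 100 + 100 = 325
  van 7: 100 = 100
No arrangement into 6 vans stays within capacity, so 7 is optimal.

7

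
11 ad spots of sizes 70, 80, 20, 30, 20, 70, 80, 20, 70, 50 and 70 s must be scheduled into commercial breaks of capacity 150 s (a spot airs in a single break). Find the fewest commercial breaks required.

Total = 80 + 80 + 70 + 70 + 70 + 70 + 50 + 30 + 20 + 20 + 20 = 580 s.
Lower bound: ⌈580/150⌉ = 4 commercial breaks.
A packing using 4 commercial breaks:
  break 1: 80 + 70 = 150
  break 2: 80 + 70 = 150
  break 3: 70 + 70 = 140
  break 4: 50 + 30 + 20 + 20 + 20 = 140
This matches the lower bound, so 4 is optimal.

4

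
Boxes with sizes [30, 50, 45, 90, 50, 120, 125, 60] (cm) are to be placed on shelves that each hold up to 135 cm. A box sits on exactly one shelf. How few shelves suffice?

5

Total = 125 + 120 + 90 + 60 + 50 + 50 + 45 + 30 = 570 cm.
Lower bound: ⌈570/135⌉ = 5 shelves.
A packing using 5 shelves:
  shelf 1: 125 = 125
  shelf 2: 120 = 120
  shelf 3: 90 + 45 = 135
  shelf 4: 60 + 50 = 110
  shelf 5: 50 + 30 = 80
This matches the lower bound, so 5 is optimal.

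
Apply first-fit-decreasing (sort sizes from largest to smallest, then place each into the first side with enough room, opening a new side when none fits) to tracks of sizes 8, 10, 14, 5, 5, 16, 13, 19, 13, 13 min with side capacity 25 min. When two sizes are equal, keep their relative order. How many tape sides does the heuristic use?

Sorted descending: 19, 16, 14, 13, 13, 13, 10, 8, 5, 5.
  19 → side 1 (new)  [load 19/25]
  16 → side 2 (new)  [load 16/25]
  14 → side 3 (new)  [load 14/25]
  13 → side 4 (new)  [load 13/25]
  13 → side 5 (new)  [load 13/25]
  13 → side 6 (new)  [load 13/25]
  10 → side 3  [load 24/25]
  8 → side 2  [load 24/25]
  5 → side 1  [load 24/25]
  5 → side 4  [load 18/25]
6 tape sides opened.

6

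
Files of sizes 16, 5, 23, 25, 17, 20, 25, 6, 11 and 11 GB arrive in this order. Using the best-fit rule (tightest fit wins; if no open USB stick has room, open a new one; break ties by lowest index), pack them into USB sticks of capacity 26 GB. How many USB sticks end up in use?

7

  16 → USB stick 1 (new)  [load 16/26]
  5 → USB stick 1  [load 21/26]
  23 → USB stick 2 (new)  [load 23/26]
  25 → USB stick 3 (new)  [load 25/26]
  17 → USB stick 4 (new)  [load 17/26]
  20 → USB stick 5 (new)  [load 20/26]
  25 → USB stick 6 (new)  [load 25/26]
  6 → USB stick 5  [load 26/26]
  11 → USB stick 7 (new)  [load 11/26]
  11 → USB stick 7  [load 22/26]
7 USB sticks opened.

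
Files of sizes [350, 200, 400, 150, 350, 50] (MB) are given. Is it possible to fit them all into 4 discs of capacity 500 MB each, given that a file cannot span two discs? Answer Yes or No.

A valid assignment using 4 discs:
  disc 1: 400 + 50 = 450
  disc 2: 350 + 150 = 500
  disc 3: 350 = 350
  disc 4: 200 = 200
Every load is within 500 MB, so 4 discs suffice.

Yes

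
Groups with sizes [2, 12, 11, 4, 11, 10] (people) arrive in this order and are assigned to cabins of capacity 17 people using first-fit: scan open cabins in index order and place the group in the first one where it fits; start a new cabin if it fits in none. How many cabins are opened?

4

  2 → cabin 1 (new)  [load 2/17]
  12 → cabin 1  [load 14/17]
  11 → cabin 2 (new)  [load 11/17]
  4 → cabin 2  [load 15/17]
  11 → cabin 3 (new)  [load 11/17]
  10 → cabin 4 (new)  [load 10/17]
4 cabins opened.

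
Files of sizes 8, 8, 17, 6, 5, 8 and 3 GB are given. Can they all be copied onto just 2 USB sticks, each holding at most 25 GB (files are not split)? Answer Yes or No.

Total = 55 GB; ⌈55/25⌉ = 3.
At least 3 USB sticks are required, but only 2 are allowed.

No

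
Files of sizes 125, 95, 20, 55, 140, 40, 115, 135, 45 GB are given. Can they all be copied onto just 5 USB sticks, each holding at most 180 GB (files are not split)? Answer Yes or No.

A valid assignment using 5 USB sticks:
  USB stick 1: 140 + 40 = 180
  USB stick 2: 135 + 45 = 180
  USB stick 3: 125 + 55 = 180
  USB stick 4: 115 + 20 = 135
  USB stick 5: 95 = 95
Every load is within 180 GB, so 5 USB sticks suffice.

Yes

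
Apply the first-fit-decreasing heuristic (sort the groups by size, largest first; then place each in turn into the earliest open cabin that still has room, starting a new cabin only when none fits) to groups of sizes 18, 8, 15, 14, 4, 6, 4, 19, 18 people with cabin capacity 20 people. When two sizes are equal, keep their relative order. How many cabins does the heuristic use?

Sorted descending: 19, 18, 18, 15, 14, 8, 6, 4, 4.
  19 → cabin 1 (new)  [load 19/20]
  18 → cabin 2 (new)  [load 18/20]
  18 → cabin 3 (new)  [load 18/20]
  15 → cabin 4 (new)  [load 15/20]
  14 → cabin 5 (new)  [load 14/20]
  8 → cabin 6 (new)  [load 8/20]
  6 → cabin 5  [load 20/20]
  4 → cabin 4  [load 19/20]
  4 → cabin 6  [load 12/20]
6 cabins opened.

6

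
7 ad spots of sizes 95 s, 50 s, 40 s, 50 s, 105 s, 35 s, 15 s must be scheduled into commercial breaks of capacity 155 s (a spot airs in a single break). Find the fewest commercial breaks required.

Total = 105 + 95 + 50 + 50 + 40 + 35 + 15 = 390 s.
Lower bound: ⌈390/155⌉ = 3 commercial breaks.
A packing using 3 commercial breaks:
  break 1: 105 + 50 = 155
  break 2: 95 + 50 = 145
  break 3: 40 + 35 + 15 = 90
This matches the lower bound, so 3 is optimal.

3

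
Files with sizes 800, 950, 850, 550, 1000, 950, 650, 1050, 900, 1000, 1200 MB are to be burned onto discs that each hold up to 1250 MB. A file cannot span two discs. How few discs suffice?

Total = 1200 + 1050 + 1000 + 1000 + 950 + 950 + 900 + 850 + 800 + 650 + 550 = 9900 MB.
Lower bound: ⌈9900/1250⌉ = 8 discs.
Also, 10 files each exceed 625 MB, and no two of those can share a disc, so at least 10 discs are needed.
A packing using 10 discs:
  disc 1: 1200 = 1200
  disc 2: 1050 = 1050
  disc 3: 1000 = 1000
  disc 4: 1000 = 1000
  disc 5: 950 = 950
  disc 6: 950 = 950
  disc 7: 900 = 900
  disc 8: 850 = 850
  disc 9: 800 = 800
  disc 10: 650 + 550 = 1200
This matches the lower bound, so 10 is optimal.

10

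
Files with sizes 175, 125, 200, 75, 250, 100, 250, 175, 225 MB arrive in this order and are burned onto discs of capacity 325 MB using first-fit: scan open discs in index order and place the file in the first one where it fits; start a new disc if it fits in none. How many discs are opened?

6

  175 → disc 1 (new)  [load 175/325]
  125 → disc 1  [load 300/325]
  200 → disc 2 (new)  [load 200/325]
  75 → disc 2  [load 275/325]
  250 → disc 3 (new)  [load 250/325]
  100 → disc 4 (new)  [load 100/325]
  250 → disc 5 (new)  [load 250/325]
  175 → disc 4  [load 275/325]
  225 → disc 6 (new)  [load 225/325]
6 discs opened.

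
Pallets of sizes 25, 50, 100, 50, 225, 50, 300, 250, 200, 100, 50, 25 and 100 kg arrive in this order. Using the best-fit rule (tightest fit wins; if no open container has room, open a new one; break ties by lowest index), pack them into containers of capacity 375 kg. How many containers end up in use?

  25 → container 1 (new)  [load 25/375]
  50 → container 1  [load 75/375]
  100 → container 1  [load 175/375]
  50 → container 1  [load 225/375]
  225 → container 2 (new)  [load 225/375]
  50 → container 1  [load 275/375]
  300 → container 3 (new)  [load 300/375]
  250 → container 4 (new)  [load 250/375]
  200 → container 5 (new)  [load 200/375]
  100 → container 1  [load 375/375]
  50 → container 3  [load 350/375]
  25 → container 3  [load 375/375]
  100 → container 4  [load 350/375]
5 containers opened.

5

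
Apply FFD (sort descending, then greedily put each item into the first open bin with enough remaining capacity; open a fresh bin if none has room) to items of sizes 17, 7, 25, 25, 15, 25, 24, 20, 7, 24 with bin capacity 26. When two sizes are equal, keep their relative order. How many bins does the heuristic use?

8

Sorted descending: 25, 25, 25, 24, 24, 20, 17, 15, 7, 7.
  25 → bin 1 (new)  [load 25/26]
  25 → bin 2 (new)  [load 25/26]
  25 → bin 3 (new)  [load 25/26]
  24 → bin 4 (new)  [load 24/26]
  24 → bin 5 (new)  [load 24/26]
  20 → bin 6 (new)  [load 20/26]
  17 → bin 7 (new)  [load 17/26]
  15 → bin 8 (new)  [load 15/26]
  7 → bin 7  [load 24/26]
  7 → bin 8  [load 22/26]
8 bins opened.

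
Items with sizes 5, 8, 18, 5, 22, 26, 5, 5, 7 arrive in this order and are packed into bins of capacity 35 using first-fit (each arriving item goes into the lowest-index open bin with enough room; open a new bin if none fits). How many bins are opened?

  5 → bin 1 (new)  [load 5/35]
  8 → bin 1  [load 13/35]
  18 → bin 1  [load 31/35]
  5 → bin 2 (new)  [load 5/35]
  22 → bin 2  [load 27/35]
  26 → bin 3 (new)  [load 26/35]
  5 → bin 2  [load 32/35]
  5 → bin 3  [load 31/35]
  7 → bin 4 (new)  [load 7/35]
4 bins opened.

4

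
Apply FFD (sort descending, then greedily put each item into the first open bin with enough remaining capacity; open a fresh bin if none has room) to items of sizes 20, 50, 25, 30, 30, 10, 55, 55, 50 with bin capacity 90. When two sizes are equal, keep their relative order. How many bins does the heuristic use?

4

Sorted descending: 55, 55, 50, 50, 30, 30, 25, 20, 10.
  55 → bin 1 (new)  [load 55/90]
  55 → bin 2 (new)  [load 55/90]
  50 → bin 3 (new)  [load 50/90]
  50 → bin 4 (new)  [load 50/90]
  30 → bin 1  [load 85/90]
  30 → bin 2  [load 85/90]
  25 → bin 3  [load 75/90]
  20 → bin 4  [load 70/90]
  10 → bin 3  [load 85/90]
4 bins opened.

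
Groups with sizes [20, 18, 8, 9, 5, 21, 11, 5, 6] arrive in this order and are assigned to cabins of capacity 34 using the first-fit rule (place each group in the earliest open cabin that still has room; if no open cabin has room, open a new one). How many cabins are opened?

4

  20 → cabin 1 (new)  [load 20/34]
  18 → cabin 2 (new)  [load 18/34]
  8 → cabin 1  [load 28/34]
  9 → cabin 2  [load 27/34]
  5 → cabin 1  [load 33/34]
  21 → cabin 3 (new)  [load 21/34]
  11 → cabin 3  [load 32/34]
  5 → cabin 2  [load 32/34]
  6 → cabin 4 (new)  [load 6/34]
4 cabins opened.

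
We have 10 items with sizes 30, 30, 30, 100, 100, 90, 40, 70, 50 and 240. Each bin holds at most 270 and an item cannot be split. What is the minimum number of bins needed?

Total = 240 + 100 + 100 + 90 + 70 + 50 + 40 + 30 + 30 + 30 = 780.
Lower bound: ⌈780/270⌉ = 3 bins.
A packing using 3 bins:
  bin 1: 240 + 30 = 270
  bin 2: 100 + 100 + 70 = 270
  bin 3: 90 + 50 + 40 + 30 + 30 = 240
This matches the lower bound, so 3 is optimal.

3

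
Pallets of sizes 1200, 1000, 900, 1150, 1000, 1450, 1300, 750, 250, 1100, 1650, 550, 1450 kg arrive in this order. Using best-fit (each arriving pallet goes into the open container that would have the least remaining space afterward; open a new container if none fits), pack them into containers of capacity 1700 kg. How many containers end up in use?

  1200 → container 1 (new)  [load 1200/1700]
  1000 → container 2 (new)  [load 1000/1700]
  900 → container 3 (new)  [load 900/1700]
  1150 → container 4 (new)  [load 1150/1700]
  1000 → container 5 (new)  [load 1000/1700]
  1450 → container 6 (new)  [load 1450/1700]
  1300 → container 7 (new)  [load 1300/1700]
  750 → container 3  [load 1650/1700]
  250 → container 6  [load 1700/1700]
  1100 → container 8 (new)  [load 1100/1700]
  1650 → container 9 (new)  [load 1650/1700]
  550 → container 4  [load 1700/1700]
  1450 → container 10 (new)  [load 1450/1700]
10 containers opened.

10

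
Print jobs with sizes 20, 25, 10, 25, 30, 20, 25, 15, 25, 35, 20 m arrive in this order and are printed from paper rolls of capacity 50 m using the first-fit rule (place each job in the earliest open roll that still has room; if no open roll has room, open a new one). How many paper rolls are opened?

  20 → roll 1 (new)  [load 20/50]
  25 → roll 1  [load 45/50]
  10 → roll 2 (new)  [load 10/50]
  25 → roll 2  [load 35/50]
  30 → roll 3 (new)  [load 30/50]
  20 → roll 3  [load 50/50]
  25 → roll 4 (new)  [load 25/50]
  15 → roll 2  [load 50/50]
  25 → roll 4  [load 50/50]
  35 → roll 5 (new)  [load 35/50]
  20 → roll 6 (new)  [load 20/50]
6 paper rolls opened.

6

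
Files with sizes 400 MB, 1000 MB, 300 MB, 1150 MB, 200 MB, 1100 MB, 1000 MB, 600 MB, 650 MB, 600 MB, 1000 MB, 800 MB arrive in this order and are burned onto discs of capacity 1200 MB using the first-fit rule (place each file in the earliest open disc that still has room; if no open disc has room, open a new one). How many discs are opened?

9

  400 → disc 1 (new)  [load 400/1200]
  1000 → disc 2 (new)  [load 1000/1200]
  300 → disc 1  [load 700/1200]
  1150 → disc 3 (new)  [load 1150/1200]
  200 → disc 1  [load 900/1200]
  1100 → disc 4 (new)  [load 1100/1200]
  1000 → disc 5 (new)  [load 1000/1200]
  600 → disc 6 (new)  [load 600/1200]
  650 → disc 7 (new)  [load 650/1200]
  600 → disc 6  [load 1200/1200]
  1000 → disc 8 (new)  [load 1000/1200]
  800 → disc 9 (new)  [load 800/1200]
9 discs opened.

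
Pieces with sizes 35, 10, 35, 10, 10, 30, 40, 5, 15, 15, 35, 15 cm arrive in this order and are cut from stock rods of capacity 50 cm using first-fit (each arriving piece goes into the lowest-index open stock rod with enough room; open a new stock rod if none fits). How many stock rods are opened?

  35 → stock rod 1 (new)  [load 35/50]
  10 → stock rod 1  [load 45/50]
  35 → stock rod 2 (new)  [load 35/50]
  10 → stock rod 2  [load 45/50]
  10 → stock rod 3 (new)  [load 10/50]
  30 → stock rod 3  [load 40/50]
  40 → stock rod 4 (new)  [load 40/50]
  5 → stock rod 1  [load 50/50]
  15 → stock rod 5 (new)  [load 15/50]
  15 → stock rod 5  [load 30/50]
  35 → stock rod 6 (new)  [load 35/50]
  15 → stock rod 5  [load 45/50]
6 stock rods opened.

6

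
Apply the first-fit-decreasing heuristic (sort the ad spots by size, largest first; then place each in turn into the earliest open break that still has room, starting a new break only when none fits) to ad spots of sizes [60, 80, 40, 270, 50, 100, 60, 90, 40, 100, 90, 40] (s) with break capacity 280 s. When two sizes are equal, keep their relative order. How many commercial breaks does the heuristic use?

4

Sorted descending: 270, 100, 100, 90, 90, 80, 60, 60, 50, 40, 40, 40.
  270 → break 1 (new)  [load 270/280]
  100 → break 2 (new)  [load 100/280]
  100 → break 2  [load 200/280]
  90 → break 3 (new)  [load 90/280]
  90 → break 3  [load 180/280]
  80 → break 2  [load 280/280]
  60 → break 3  [load 240/280]
  60 → break 4 (new)  [load 60/280]
  50 → break 4  [load 110/280]
  40 → break 3  [load 280/280]
  40 → break 4  [load 150/280]
  40 → break 4  [load 190/280]
4 commercial breaks opened.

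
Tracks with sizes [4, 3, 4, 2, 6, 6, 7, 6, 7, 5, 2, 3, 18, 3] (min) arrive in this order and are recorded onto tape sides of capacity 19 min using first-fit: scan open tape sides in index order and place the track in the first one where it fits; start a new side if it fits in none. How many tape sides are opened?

  4 → side 1 (new)  [load 4/19]
  3 → side 1  [load 7/19]
  4 → side 1  [load 11/19]
  2 → side 1  [load 13/19]
  6 → side 1  [load 19/19]
  6 → side 2 (new)  [load 6/19]
  7 → side 2  [load 13/19]
  6 → side 2  [load 19/19]
  7 → side 3 (new)  [load 7/19]
  5 → side 3  [load 12/19]
  2 → side 3  [load 14/19]
  3 → side 3  [load 17/19]
  18 → side 4 (new)  [load 18/19]
  3 → side 5 (new)  [load 3/19]
5 tape sides opened.

5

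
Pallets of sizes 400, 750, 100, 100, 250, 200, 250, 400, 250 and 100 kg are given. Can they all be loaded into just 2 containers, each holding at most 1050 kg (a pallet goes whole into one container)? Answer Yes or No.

Total = 2800 kg; ⌈2800/1050⌉ = 3.
At least 3 containers are required, but only 2 are allowed.

No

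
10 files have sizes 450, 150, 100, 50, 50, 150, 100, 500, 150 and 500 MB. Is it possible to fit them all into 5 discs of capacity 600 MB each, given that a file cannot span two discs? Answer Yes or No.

A valid assignment using 4 discs:
  disc 1: 500 + 100 = 600
  disc 2: 500 + 100 = 600
  disc 3: 450 + 150 = 600
  disc 4: 150 + 150 + 50 + 50 = 400
That uses only 4 ≤ 5, so 5 discs are enough.

Yes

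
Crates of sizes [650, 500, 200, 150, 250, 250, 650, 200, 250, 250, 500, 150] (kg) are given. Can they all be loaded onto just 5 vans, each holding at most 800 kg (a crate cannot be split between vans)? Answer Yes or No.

Total = 4000 kg; ⌈4000/800⌉ = 5.
The bound of 5 does not rule out 5, but exhaustive search shows no assignment into 5 vans of capacity 800 kg exists — the minimum is 6.

No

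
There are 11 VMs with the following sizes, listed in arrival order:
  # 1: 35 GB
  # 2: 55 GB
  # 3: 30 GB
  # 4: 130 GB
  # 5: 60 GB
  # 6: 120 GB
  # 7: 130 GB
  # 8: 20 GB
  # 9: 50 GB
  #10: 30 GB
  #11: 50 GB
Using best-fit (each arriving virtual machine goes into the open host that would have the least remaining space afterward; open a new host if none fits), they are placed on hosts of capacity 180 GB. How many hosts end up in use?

4

  35 → host 1 (new)  [load 35/180]
  55 → host 1  [load 90/180]
  30 → host 1  [load 120/180]
  130 → host 2 (new)  [load 130/180]
  60 → host 1  [load 180/180]
  120 → host 3 (new)  [load 120/180]
  130 → host 4 (new)  [load 130/180]
  20 → host 2  [load 150/180]
  50 → host 4  [load 180/180]
  30 → host 2  [load 180/180]
  50 → host 3  [load 170/180]
4 hosts opened.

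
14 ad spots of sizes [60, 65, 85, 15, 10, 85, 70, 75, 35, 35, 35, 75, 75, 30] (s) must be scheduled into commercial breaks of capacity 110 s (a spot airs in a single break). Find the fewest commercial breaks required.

8

Total = 85 + 85 + 75 + 75 + 75 + 70 + 65 + 60 + 35 + 35 + 35 + 30 + 15 + 10 = 750 s.
Lower bound: ⌈750/110⌉ = 7 commercial breaks.
Also, 8 ad spots each exceed 55 s, and no two of those can share a break, so at least 8 commercial breaks are needed.
A packing using 8 commercial breaks:
  break 1: 85 + 15 + 10 = 110
  break 2: 85 = 85
  break 3: 75 + 35 = 110
  break 4: 75 + 35 = 110
  break 5: 75 + 35 = 110
  break 6: 70 + 30 = 100
  break 7: 65 = 65
  break 8: 60 = 60
This matches the lower bound, so 8 is optimal.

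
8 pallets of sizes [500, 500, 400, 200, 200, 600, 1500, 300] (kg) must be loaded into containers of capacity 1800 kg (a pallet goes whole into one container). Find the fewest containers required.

3

Total = 1500 + 600 + 500 + 500 + 400 + 300 + 200 + 200 = 4200 kg.
Lower bound: ⌈4200/1800⌉ = 3 containers.
A packing using 3 containers:
  container 1: 1500 + 300 = 1800
  container 2: 600 + 500 + 500 + 200 = 1800
  container 3: 400 + 200 = 600
This matches the lower bound, so 3 is optimal.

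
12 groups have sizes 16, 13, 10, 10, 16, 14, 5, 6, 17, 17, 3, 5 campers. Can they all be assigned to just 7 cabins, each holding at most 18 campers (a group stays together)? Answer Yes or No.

Total = 132 campers; ⌈132/18⌉ = 8.
At least 8 cabins are required, but only 7 are allowed.

No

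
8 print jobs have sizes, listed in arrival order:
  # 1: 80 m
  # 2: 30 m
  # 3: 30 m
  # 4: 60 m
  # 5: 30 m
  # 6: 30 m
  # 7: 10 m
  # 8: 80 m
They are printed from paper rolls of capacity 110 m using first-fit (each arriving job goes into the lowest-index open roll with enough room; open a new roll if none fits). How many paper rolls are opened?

4

  80 → roll 1 (new)  [load 80/110]
  30 → roll 1  [load 110/110]
  30 → roll 2 (new)  [load 30/110]
  60 → roll 2  [load 90/110]
  30 → roll 3 (new)  [load 30/110]
  30 → roll 3  [load 60/110]
  10 → roll 2  [load 100/110]
  80 → roll 4 (new)  [load 80/110]
4 paper rolls opened.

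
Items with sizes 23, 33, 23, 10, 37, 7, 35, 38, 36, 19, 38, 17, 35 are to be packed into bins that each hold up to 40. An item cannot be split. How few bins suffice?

Total = 38 + 38 + 37 + 36 + 35 + 35 + 33 + 23 + 23 + 19 + 17 + 10 + 7 = 351.
Lower bound: ⌈351/40⌉ = 9 bins.
A packing using 10 bins:
  bin 1: 38 = 38
  bin 2: 38 = 38
  bin 3: 37 = 37
  bin 4: 36 = 36
  bin 5: 35 = 35
  bin 6: 35 = 35
  bin 7: 33 + 7 = 40
  bin 8: 23 + 17 = 40
  bin 9: 23 + 10 = 33
  bin 10: 19 = 19
No arrangement into 9 bins stays within capacity, so 10 is optimal.

10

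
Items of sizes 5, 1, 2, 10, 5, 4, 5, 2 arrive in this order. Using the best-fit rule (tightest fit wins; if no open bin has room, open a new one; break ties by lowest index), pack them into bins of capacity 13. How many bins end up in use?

  5 → bin 1 (new)  [load 5/13]
  1 → bin 1  [load 6/13]
  2 → bin 1  [load 8/13]
  10 → bin 2 (new)  [load 10/13]
  5 → bin 1  [load 13/13]
  4 → bin 3 (new)  [load 4/13]
  5 → bin 3  [load 9/13]
  2 → bin 2  [load 12/13]
3 bins opened.

3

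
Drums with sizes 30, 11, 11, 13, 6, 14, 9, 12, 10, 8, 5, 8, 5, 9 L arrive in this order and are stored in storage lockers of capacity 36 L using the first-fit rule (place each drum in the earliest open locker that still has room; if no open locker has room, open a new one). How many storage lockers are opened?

5

  30 → locker 1 (new)  [load 30/36]
  11 → locker 2 (new)  [load 11/36]
  11 → locker 2  [load 22/36]
  13 → locker 2  [load 35/36]
  6 → locker 1  [load 36/36]
  14 → locker 3 (new)  [load 14/36]
  9 → locker 3  [load 23/36]
  12 → locker 3  [load 35/36]
  10 → locker 4 (new)  [load 10/36]
  8 → locker 4  [load 18/36]
  5 → locker 4  [load 23/36]
  8 → locker 4  [load 31/36]
  5 → locker 4  [load 36/36]
  9 → locker 5 (new)  [load 9/36]
5 storage lockers opened.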